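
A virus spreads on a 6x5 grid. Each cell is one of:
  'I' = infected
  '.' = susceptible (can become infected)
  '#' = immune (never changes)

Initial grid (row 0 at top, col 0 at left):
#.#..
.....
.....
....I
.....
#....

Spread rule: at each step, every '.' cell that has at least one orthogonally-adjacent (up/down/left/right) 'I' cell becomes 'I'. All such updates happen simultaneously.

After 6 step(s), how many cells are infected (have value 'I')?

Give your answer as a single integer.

Step 0 (initial): 1 infected
Step 1: +3 new -> 4 infected
Step 2: +5 new -> 9 infected
Step 3: +6 new -> 15 infected
Step 4: +6 new -> 21 infected
Step 5: +4 new -> 25 infected
Step 6: +2 new -> 27 infected

Answer: 27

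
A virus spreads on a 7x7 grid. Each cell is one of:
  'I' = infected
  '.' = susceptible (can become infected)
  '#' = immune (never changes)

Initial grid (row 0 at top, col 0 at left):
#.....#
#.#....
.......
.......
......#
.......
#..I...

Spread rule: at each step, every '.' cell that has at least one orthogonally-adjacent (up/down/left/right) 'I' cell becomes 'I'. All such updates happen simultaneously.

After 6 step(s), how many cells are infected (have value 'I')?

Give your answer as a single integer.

Step 0 (initial): 1 infected
Step 1: +3 new -> 4 infected
Step 2: +5 new -> 9 infected
Step 3: +6 new -> 15 infected
Step 4: +7 new -> 22 infected
Step 5: +6 new -> 28 infected
Step 6: +6 new -> 34 infected

Answer: 34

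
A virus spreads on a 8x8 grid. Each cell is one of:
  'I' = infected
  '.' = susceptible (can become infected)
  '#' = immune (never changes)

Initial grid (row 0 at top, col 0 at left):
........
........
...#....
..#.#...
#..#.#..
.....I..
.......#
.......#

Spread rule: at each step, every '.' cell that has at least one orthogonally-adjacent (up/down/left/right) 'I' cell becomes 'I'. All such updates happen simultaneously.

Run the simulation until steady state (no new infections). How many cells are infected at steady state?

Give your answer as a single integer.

Answer: 55

Derivation:
Step 0 (initial): 1 infected
Step 1: +3 new -> 4 infected
Step 2: +7 new -> 11 infected
Step 3: +6 new -> 17 infected
Step 4: +7 new -> 24 infected
Step 5: +7 new -> 31 infected
Step 6: +7 new -> 38 infected
Step 7: +6 new -> 44 infected
Step 8: +5 new -> 49 infected
Step 9: +4 new -> 53 infected
Step 10: +2 new -> 55 infected
Step 11: +0 new -> 55 infected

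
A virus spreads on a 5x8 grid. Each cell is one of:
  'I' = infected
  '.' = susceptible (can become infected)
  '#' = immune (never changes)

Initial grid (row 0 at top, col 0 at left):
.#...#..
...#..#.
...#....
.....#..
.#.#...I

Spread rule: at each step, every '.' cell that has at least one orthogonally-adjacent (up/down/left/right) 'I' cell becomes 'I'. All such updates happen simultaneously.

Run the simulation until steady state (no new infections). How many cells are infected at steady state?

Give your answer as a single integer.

Step 0 (initial): 1 infected
Step 1: +2 new -> 3 infected
Step 2: +3 new -> 6 infected
Step 3: +3 new -> 9 infected
Step 4: +3 new -> 12 infected
Step 5: +4 new -> 16 infected
Step 6: +2 new -> 18 infected
Step 7: +4 new -> 22 infected
Step 8: +4 new -> 26 infected
Step 9: +4 new -> 30 infected
Step 10: +1 new -> 31 infected
Step 11: +1 new -> 32 infected
Step 12: +0 new -> 32 infected

Answer: 32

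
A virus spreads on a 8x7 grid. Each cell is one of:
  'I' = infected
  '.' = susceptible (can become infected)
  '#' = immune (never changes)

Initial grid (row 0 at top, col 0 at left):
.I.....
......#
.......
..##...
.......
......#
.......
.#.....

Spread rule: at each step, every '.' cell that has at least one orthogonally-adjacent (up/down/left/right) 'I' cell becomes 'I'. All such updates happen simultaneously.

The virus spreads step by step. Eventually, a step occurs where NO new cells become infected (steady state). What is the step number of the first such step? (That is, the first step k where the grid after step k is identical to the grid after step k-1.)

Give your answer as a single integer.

Step 0 (initial): 1 infected
Step 1: +3 new -> 4 infected
Step 2: +4 new -> 8 infected
Step 3: +5 new -> 13 infected
Step 4: +5 new -> 18 infected
Step 5: +6 new -> 24 infected
Step 6: +6 new -> 30 infected
Step 7: +6 new -> 36 infected
Step 8: +6 new -> 42 infected
Step 9: +4 new -> 46 infected
Step 10: +2 new -> 48 infected
Step 11: +2 new -> 50 infected
Step 12: +1 new -> 51 infected
Step 13: +0 new -> 51 infected

Answer: 13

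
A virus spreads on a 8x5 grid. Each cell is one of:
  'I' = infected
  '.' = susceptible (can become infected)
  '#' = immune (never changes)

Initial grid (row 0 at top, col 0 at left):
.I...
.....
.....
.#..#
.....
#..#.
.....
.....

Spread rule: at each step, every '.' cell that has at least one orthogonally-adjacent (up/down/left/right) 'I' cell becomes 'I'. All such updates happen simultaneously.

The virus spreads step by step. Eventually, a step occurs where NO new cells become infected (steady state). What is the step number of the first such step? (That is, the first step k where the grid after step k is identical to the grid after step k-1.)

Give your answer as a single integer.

Answer: 11

Derivation:
Step 0 (initial): 1 infected
Step 1: +3 new -> 4 infected
Step 2: +4 new -> 8 infected
Step 3: +4 new -> 12 infected
Step 4: +4 new -> 16 infected
Step 5: +4 new -> 20 infected
Step 6: +3 new -> 23 infected
Step 7: +3 new -> 26 infected
Step 8: +4 new -> 30 infected
Step 9: +4 new -> 34 infected
Step 10: +2 new -> 36 infected
Step 11: +0 new -> 36 infected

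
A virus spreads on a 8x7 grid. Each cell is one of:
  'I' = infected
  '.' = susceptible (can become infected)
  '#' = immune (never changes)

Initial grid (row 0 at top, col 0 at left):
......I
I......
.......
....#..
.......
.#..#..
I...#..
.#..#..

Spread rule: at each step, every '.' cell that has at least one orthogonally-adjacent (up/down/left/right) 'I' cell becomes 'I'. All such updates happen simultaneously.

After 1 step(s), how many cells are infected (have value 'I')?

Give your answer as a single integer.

Step 0 (initial): 3 infected
Step 1: +8 new -> 11 infected

Answer: 11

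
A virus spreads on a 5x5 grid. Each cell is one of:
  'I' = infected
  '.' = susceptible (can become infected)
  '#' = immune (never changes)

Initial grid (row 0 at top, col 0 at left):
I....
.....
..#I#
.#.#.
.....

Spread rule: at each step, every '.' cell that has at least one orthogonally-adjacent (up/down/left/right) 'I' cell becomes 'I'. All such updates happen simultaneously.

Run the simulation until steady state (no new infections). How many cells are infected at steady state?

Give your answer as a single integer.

Step 0 (initial): 2 infected
Step 1: +3 new -> 5 infected
Step 2: +6 new -> 11 infected
Step 3: +3 new -> 14 infected
Step 4: +1 new -> 15 infected
Step 5: +1 new -> 16 infected
Step 6: +1 new -> 17 infected
Step 7: +2 new -> 19 infected
Step 8: +1 new -> 20 infected
Step 9: +1 new -> 21 infected
Step 10: +0 new -> 21 infected

Answer: 21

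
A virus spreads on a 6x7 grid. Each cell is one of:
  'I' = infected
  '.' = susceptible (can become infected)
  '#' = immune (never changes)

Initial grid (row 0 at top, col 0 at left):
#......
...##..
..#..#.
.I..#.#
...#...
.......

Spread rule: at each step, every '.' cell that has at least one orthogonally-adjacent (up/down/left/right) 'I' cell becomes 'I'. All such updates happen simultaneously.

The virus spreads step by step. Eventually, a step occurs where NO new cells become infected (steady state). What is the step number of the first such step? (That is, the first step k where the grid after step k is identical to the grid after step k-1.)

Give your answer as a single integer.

Step 0 (initial): 1 infected
Step 1: +4 new -> 5 infected
Step 2: +6 new -> 11 infected
Step 3: +6 new -> 17 infected
Step 4: +3 new -> 20 infected
Step 5: +2 new -> 22 infected
Step 6: +3 new -> 25 infected
Step 7: +3 new -> 28 infected
Step 8: +4 new -> 32 infected
Step 9: +1 new -> 33 infected
Step 10: +1 new -> 34 infected
Step 11: +0 new -> 34 infected

Answer: 11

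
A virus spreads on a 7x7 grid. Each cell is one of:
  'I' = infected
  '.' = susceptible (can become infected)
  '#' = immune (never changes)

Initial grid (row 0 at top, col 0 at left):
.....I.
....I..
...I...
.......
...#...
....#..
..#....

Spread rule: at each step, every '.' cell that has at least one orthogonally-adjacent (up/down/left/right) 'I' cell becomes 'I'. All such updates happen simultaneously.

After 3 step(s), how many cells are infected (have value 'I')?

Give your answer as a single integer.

Step 0 (initial): 3 infected
Step 1: +7 new -> 10 infected
Step 2: +7 new -> 17 infected
Step 3: +8 new -> 25 infected

Answer: 25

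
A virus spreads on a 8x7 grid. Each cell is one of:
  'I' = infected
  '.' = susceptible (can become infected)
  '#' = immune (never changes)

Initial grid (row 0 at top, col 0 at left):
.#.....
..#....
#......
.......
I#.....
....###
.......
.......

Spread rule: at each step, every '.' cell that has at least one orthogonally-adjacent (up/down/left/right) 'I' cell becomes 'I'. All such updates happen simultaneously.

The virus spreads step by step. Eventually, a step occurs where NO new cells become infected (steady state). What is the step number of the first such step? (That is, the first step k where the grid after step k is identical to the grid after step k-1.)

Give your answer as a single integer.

Answer: 11

Derivation:
Step 0 (initial): 1 infected
Step 1: +2 new -> 3 infected
Step 2: +3 new -> 6 infected
Step 3: +5 new -> 11 infected
Step 4: +7 new -> 18 infected
Step 5: +6 new -> 24 infected
Step 6: +7 new -> 31 infected
Step 7: +7 new -> 38 infected
Step 8: +7 new -> 45 infected
Step 9: +3 new -> 48 infected
Step 10: +1 new -> 49 infected
Step 11: +0 new -> 49 infected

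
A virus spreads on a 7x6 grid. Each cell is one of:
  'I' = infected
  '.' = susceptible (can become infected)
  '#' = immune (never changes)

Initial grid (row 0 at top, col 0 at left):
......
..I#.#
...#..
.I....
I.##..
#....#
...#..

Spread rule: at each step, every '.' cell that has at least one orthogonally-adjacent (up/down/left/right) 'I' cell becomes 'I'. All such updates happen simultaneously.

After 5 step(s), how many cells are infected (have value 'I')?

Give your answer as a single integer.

Answer: 32

Derivation:
Step 0 (initial): 3 infected
Step 1: +7 new -> 10 infected
Step 2: +6 new -> 16 infected
Step 3: +5 new -> 21 infected
Step 4: +8 new -> 29 infected
Step 5: +3 new -> 32 infected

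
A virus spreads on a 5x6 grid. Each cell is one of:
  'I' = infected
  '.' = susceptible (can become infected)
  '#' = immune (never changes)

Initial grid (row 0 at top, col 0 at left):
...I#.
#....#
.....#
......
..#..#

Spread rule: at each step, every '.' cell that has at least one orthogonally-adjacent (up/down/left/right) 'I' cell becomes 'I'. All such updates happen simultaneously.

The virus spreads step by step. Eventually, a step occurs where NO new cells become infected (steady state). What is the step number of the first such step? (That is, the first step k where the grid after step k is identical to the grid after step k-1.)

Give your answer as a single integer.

Answer: 8

Derivation:
Step 0 (initial): 1 infected
Step 1: +2 new -> 3 infected
Step 2: +4 new -> 7 infected
Step 3: +5 new -> 12 infected
Step 4: +4 new -> 16 infected
Step 5: +4 new -> 20 infected
Step 6: +2 new -> 22 infected
Step 7: +1 new -> 23 infected
Step 8: +0 new -> 23 infected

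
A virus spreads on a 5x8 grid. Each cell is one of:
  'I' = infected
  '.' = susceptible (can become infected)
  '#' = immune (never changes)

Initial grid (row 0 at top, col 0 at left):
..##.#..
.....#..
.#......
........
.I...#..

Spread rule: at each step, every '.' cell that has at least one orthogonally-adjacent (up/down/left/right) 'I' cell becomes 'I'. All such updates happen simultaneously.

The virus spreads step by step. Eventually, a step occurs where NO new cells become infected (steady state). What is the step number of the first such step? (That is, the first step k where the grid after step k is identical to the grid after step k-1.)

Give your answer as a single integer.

Step 0 (initial): 1 infected
Step 1: +3 new -> 4 infected
Step 2: +3 new -> 7 infected
Step 3: +4 new -> 11 infected
Step 4: +4 new -> 15 infected
Step 5: +5 new -> 20 infected
Step 6: +4 new -> 24 infected
Step 7: +4 new -> 28 infected
Step 8: +3 new -> 31 infected
Step 9: +2 new -> 33 infected
Step 10: +1 new -> 34 infected
Step 11: +0 new -> 34 infected

Answer: 11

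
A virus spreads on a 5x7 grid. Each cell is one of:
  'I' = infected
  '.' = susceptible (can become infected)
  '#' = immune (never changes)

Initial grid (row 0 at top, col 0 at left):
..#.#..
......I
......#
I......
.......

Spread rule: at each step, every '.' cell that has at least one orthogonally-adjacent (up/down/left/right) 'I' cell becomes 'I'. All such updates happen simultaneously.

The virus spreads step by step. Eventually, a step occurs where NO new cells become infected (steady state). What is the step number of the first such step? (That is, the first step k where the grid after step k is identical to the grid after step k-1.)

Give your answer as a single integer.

Answer: 6

Derivation:
Step 0 (initial): 2 infected
Step 1: +5 new -> 7 infected
Step 2: +7 new -> 14 infected
Step 3: +8 new -> 22 infected
Step 4: +8 new -> 30 infected
Step 5: +2 new -> 32 infected
Step 6: +0 new -> 32 infected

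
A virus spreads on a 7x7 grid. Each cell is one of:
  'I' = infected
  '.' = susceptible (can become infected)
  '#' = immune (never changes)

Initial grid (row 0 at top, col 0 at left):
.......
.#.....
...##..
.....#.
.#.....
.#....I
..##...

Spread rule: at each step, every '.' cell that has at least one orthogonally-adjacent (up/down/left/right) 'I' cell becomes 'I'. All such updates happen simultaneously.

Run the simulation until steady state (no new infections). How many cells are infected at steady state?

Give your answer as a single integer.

Step 0 (initial): 1 infected
Step 1: +3 new -> 4 infected
Step 2: +4 new -> 8 infected
Step 3: +4 new -> 12 infected
Step 4: +5 new -> 17 infected
Step 5: +4 new -> 21 infected
Step 6: +3 new -> 24 infected
Step 7: +4 new -> 28 infected
Step 8: +4 new -> 32 infected
Step 9: +3 new -> 35 infected
Step 10: +3 new -> 38 infected
Step 11: +2 new -> 40 infected
Step 12: +1 new -> 41 infected
Step 13: +0 new -> 41 infected

Answer: 41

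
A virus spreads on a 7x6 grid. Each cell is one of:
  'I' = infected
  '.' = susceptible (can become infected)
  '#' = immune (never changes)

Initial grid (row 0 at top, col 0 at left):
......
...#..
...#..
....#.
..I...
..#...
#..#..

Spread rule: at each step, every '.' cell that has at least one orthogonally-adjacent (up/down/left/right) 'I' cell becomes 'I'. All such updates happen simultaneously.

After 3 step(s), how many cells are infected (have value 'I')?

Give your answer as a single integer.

Answer: 18

Derivation:
Step 0 (initial): 1 infected
Step 1: +3 new -> 4 infected
Step 2: +7 new -> 11 infected
Step 3: +7 new -> 18 infected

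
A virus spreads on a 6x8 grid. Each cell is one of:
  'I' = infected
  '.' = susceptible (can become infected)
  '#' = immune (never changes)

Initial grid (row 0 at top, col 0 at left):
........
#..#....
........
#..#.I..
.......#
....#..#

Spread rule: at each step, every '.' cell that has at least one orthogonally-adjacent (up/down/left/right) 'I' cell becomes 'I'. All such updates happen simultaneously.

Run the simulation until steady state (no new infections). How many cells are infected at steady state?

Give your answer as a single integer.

Step 0 (initial): 1 infected
Step 1: +4 new -> 5 infected
Step 2: +7 new -> 12 infected
Step 3: +7 new -> 19 infected
Step 4: +6 new -> 25 infected
Step 5: +7 new -> 32 infected
Step 6: +6 new -> 38 infected
Step 7: +2 new -> 40 infected
Step 8: +1 new -> 41 infected
Step 9: +0 new -> 41 infected

Answer: 41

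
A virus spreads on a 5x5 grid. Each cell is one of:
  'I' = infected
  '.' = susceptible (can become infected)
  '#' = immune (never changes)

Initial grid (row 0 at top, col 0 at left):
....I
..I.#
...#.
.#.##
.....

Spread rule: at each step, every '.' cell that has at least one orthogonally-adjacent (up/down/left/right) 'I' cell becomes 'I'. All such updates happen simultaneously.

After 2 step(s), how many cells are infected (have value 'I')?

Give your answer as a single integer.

Step 0 (initial): 2 infected
Step 1: +5 new -> 7 infected
Step 2: +4 new -> 11 infected

Answer: 11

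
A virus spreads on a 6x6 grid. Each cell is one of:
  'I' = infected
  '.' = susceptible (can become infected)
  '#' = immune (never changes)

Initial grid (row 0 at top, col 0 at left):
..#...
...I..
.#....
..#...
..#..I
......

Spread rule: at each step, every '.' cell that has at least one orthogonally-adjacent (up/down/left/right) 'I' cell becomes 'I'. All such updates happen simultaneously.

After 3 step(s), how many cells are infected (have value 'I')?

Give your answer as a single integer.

Answer: 23

Derivation:
Step 0 (initial): 2 infected
Step 1: +7 new -> 9 infected
Step 2: +10 new -> 19 infected
Step 3: +4 new -> 23 infected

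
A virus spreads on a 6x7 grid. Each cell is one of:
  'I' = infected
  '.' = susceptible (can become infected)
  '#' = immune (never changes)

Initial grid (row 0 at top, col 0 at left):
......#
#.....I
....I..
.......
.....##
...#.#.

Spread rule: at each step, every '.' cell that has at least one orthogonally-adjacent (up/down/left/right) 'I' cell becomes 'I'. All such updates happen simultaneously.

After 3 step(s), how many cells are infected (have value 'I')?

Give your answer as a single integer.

Answer: 22

Derivation:
Step 0 (initial): 2 infected
Step 1: +6 new -> 8 infected
Step 2: +8 new -> 16 infected
Step 3: +6 new -> 22 infected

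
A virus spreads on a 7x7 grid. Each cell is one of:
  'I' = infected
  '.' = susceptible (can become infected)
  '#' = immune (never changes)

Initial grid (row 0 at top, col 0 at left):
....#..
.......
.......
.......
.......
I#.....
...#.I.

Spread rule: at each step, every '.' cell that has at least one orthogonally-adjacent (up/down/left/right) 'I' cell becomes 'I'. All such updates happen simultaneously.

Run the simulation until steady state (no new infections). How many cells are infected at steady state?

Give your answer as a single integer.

Step 0 (initial): 2 infected
Step 1: +5 new -> 7 infected
Step 2: +6 new -> 13 infected
Step 3: +8 new -> 21 infected
Step 4: +8 new -> 29 infected
Step 5: +7 new -> 36 infected
Step 6: +6 new -> 42 infected
Step 7: +3 new -> 45 infected
Step 8: +1 new -> 46 infected
Step 9: +0 new -> 46 infected

Answer: 46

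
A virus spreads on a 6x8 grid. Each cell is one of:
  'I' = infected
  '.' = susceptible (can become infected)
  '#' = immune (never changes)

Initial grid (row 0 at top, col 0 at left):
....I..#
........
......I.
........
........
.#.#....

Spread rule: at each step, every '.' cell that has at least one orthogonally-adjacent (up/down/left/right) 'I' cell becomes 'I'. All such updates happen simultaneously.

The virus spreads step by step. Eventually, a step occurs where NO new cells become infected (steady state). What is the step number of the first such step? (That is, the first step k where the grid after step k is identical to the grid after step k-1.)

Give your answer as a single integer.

Answer: 10

Derivation:
Step 0 (initial): 2 infected
Step 1: +7 new -> 9 infected
Step 2: +9 new -> 18 infected
Step 3: +7 new -> 25 infected
Step 4: +7 new -> 32 infected
Step 5: +5 new -> 37 infected
Step 6: +3 new -> 40 infected
Step 7: +3 new -> 43 infected
Step 8: +1 new -> 44 infected
Step 9: +1 new -> 45 infected
Step 10: +0 new -> 45 infected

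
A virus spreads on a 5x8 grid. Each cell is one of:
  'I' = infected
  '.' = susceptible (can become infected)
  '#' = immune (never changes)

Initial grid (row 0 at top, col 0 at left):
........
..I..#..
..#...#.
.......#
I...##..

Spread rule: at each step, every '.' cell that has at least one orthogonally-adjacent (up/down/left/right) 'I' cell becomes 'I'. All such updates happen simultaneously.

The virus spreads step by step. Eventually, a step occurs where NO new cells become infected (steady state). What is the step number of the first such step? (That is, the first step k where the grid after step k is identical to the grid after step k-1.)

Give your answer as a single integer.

Step 0 (initial): 2 infected
Step 1: +5 new -> 7 infected
Step 2: +9 new -> 16 infected
Step 3: +6 new -> 22 infected
Step 4: +3 new -> 25 infected
Step 5: +2 new -> 27 infected
Step 6: +3 new -> 30 infected
Step 7: +2 new -> 32 infected
Step 8: +2 new -> 34 infected
Step 9: +0 new -> 34 infected

Answer: 9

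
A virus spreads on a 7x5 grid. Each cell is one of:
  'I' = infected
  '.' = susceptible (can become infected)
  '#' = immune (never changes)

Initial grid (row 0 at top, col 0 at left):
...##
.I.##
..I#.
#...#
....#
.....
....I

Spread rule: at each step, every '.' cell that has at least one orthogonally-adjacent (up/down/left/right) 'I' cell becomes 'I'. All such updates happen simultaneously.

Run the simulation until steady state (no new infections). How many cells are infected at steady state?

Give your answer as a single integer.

Answer: 26

Derivation:
Step 0 (initial): 3 infected
Step 1: +7 new -> 10 infected
Step 2: +8 new -> 18 infected
Step 3: +4 new -> 22 infected
Step 4: +3 new -> 25 infected
Step 5: +1 new -> 26 infected
Step 6: +0 new -> 26 infected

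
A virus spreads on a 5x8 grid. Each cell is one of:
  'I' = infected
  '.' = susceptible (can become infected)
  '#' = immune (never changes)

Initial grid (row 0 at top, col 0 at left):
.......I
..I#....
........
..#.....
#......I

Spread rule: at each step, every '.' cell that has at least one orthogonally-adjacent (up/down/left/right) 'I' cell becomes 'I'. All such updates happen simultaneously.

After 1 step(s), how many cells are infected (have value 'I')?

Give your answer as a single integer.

Answer: 10

Derivation:
Step 0 (initial): 3 infected
Step 1: +7 new -> 10 infected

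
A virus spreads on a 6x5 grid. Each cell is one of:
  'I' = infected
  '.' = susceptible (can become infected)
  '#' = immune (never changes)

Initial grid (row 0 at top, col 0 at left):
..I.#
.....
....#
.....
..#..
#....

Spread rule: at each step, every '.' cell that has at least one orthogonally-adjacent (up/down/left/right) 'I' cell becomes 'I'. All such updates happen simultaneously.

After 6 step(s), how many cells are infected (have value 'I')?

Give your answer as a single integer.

Answer: 24

Derivation:
Step 0 (initial): 1 infected
Step 1: +3 new -> 4 infected
Step 2: +4 new -> 8 infected
Step 3: +5 new -> 13 infected
Step 4: +3 new -> 16 infected
Step 5: +4 new -> 20 infected
Step 6: +4 new -> 24 infected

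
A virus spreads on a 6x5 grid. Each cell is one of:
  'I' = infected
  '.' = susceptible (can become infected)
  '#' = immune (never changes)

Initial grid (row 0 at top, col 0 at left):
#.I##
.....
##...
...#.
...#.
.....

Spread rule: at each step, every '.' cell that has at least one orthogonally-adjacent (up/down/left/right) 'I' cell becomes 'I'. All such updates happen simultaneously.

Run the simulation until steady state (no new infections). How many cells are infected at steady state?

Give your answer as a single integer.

Step 0 (initial): 1 infected
Step 1: +2 new -> 3 infected
Step 2: +3 new -> 6 infected
Step 3: +4 new -> 10 infected
Step 4: +3 new -> 13 infected
Step 5: +4 new -> 17 infected
Step 6: +4 new -> 21 infected
Step 7: +2 new -> 23 infected
Step 8: +0 new -> 23 infected

Answer: 23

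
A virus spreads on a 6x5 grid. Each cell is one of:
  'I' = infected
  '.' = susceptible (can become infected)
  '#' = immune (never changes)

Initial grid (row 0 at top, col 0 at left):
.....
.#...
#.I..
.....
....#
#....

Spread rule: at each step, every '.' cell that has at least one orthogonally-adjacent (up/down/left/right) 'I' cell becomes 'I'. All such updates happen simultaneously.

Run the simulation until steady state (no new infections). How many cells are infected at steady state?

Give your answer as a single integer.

Answer: 26

Derivation:
Step 0 (initial): 1 infected
Step 1: +4 new -> 5 infected
Step 2: +6 new -> 11 infected
Step 3: +8 new -> 19 infected
Step 4: +5 new -> 24 infected
Step 5: +2 new -> 26 infected
Step 6: +0 new -> 26 infected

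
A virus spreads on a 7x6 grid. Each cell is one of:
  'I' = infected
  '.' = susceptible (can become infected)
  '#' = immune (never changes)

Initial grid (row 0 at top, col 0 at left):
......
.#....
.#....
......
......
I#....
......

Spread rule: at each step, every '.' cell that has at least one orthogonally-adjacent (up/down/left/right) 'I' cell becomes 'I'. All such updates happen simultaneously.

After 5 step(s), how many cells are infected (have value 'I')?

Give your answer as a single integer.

Answer: 21

Derivation:
Step 0 (initial): 1 infected
Step 1: +2 new -> 3 infected
Step 2: +3 new -> 6 infected
Step 3: +4 new -> 10 infected
Step 4: +5 new -> 15 infected
Step 5: +6 new -> 21 infected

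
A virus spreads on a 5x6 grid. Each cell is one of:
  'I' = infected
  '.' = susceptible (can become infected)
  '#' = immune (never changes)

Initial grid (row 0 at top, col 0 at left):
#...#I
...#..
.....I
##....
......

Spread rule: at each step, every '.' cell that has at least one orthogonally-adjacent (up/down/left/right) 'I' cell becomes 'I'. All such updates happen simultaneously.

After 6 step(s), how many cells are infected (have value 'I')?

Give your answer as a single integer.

Answer: 24

Derivation:
Step 0 (initial): 2 infected
Step 1: +3 new -> 5 infected
Step 2: +4 new -> 9 infected
Step 3: +3 new -> 12 infected
Step 4: +4 new -> 16 infected
Step 5: +4 new -> 20 infected
Step 6: +4 new -> 24 infected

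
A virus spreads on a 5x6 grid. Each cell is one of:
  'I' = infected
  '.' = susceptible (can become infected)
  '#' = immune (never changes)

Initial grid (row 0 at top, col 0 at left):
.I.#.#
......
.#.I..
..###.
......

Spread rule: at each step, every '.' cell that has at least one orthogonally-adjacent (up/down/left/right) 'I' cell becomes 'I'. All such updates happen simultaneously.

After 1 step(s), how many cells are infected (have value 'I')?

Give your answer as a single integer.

Step 0 (initial): 2 infected
Step 1: +6 new -> 8 infected

Answer: 8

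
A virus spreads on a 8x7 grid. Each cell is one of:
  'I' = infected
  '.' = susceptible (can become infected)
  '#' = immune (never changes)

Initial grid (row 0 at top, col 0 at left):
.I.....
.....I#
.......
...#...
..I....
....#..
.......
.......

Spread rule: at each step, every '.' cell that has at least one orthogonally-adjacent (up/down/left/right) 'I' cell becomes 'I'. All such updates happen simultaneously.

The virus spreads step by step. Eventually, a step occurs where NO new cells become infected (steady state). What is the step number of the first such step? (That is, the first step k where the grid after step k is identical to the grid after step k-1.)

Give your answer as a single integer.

Step 0 (initial): 3 infected
Step 1: +10 new -> 13 infected
Step 2: +17 new -> 30 infected
Step 3: +10 new -> 40 infected
Step 4: +6 new -> 46 infected
Step 5: +4 new -> 50 infected
Step 6: +2 new -> 52 infected
Step 7: +1 new -> 53 infected
Step 8: +0 new -> 53 infected

Answer: 8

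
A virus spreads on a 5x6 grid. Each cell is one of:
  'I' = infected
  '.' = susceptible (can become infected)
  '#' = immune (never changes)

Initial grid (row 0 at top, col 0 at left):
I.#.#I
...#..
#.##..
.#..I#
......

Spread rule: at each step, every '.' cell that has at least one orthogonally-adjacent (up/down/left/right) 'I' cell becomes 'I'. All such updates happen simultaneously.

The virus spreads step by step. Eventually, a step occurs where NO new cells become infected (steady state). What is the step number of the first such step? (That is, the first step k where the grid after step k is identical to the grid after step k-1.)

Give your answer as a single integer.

Step 0 (initial): 3 infected
Step 1: +6 new -> 9 infected
Step 2: +6 new -> 15 infected
Step 3: +3 new -> 18 infected
Step 4: +1 new -> 19 infected
Step 5: +1 new -> 20 infected
Step 6: +1 new -> 21 infected
Step 7: +0 new -> 21 infected

Answer: 7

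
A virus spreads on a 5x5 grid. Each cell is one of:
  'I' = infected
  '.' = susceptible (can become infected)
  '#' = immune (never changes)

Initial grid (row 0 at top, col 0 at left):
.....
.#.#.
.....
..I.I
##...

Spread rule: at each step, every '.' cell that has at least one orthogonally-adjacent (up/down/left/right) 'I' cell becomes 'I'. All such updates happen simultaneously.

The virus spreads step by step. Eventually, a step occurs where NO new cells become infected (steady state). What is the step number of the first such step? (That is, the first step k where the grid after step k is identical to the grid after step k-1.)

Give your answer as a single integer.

Answer: 6

Derivation:
Step 0 (initial): 2 infected
Step 1: +6 new -> 8 infected
Step 2: +6 new -> 14 infected
Step 3: +3 new -> 17 infected
Step 4: +3 new -> 20 infected
Step 5: +1 new -> 21 infected
Step 6: +0 new -> 21 infected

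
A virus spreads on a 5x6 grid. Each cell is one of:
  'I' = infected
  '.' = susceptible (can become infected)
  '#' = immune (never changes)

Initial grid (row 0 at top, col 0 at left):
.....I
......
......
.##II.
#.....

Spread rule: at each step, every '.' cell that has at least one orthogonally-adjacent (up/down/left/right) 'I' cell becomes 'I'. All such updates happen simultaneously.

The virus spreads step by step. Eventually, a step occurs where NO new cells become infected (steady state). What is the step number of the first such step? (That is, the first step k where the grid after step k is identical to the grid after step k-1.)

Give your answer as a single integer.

Answer: 6

Derivation:
Step 0 (initial): 3 infected
Step 1: +7 new -> 10 infected
Step 2: +7 new -> 17 infected
Step 3: +4 new -> 21 infected
Step 4: +3 new -> 24 infected
Step 5: +3 new -> 27 infected
Step 6: +0 new -> 27 infected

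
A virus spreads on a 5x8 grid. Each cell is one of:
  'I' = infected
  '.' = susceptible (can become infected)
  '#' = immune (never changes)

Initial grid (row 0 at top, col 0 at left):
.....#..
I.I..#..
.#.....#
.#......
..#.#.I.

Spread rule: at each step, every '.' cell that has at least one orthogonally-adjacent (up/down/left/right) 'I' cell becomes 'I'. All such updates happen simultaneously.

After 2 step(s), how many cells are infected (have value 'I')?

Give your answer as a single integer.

Step 0 (initial): 3 infected
Step 1: +9 new -> 12 infected
Step 2: +9 new -> 21 infected

Answer: 21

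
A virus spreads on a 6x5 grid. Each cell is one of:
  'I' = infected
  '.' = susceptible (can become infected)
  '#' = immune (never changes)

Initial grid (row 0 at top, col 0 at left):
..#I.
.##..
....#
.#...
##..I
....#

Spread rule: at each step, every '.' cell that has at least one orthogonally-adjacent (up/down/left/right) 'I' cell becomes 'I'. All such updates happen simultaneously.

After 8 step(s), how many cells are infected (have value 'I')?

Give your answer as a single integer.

Step 0 (initial): 2 infected
Step 1: +4 new -> 6 infected
Step 2: +5 new -> 11 infected
Step 3: +3 new -> 14 infected
Step 4: +2 new -> 16 infected
Step 5: +2 new -> 18 infected
Step 6: +2 new -> 20 infected
Step 7: +1 new -> 21 infected
Step 8: +1 new -> 22 infected

Answer: 22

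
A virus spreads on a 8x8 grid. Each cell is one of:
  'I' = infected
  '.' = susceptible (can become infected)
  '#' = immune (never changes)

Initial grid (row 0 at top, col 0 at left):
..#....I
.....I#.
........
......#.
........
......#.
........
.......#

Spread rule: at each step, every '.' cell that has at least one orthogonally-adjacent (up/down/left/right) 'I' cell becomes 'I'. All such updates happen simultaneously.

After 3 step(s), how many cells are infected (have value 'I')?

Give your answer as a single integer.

Answer: 19

Derivation:
Step 0 (initial): 2 infected
Step 1: +5 new -> 7 infected
Step 2: +6 new -> 13 infected
Step 3: +6 new -> 19 infected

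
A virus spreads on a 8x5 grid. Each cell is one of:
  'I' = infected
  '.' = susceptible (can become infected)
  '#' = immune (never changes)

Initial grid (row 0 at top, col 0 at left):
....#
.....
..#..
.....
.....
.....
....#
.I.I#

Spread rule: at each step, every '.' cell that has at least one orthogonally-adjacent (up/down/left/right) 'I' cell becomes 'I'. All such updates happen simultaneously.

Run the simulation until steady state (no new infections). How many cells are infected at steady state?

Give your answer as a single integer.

Step 0 (initial): 2 infected
Step 1: +4 new -> 6 infected
Step 2: +4 new -> 10 infected
Step 3: +5 new -> 15 infected
Step 4: +5 new -> 20 infected
Step 5: +5 new -> 25 infected
Step 6: +4 new -> 29 infected
Step 7: +5 new -> 34 infected
Step 8: +2 new -> 36 infected
Step 9: +0 new -> 36 infected

Answer: 36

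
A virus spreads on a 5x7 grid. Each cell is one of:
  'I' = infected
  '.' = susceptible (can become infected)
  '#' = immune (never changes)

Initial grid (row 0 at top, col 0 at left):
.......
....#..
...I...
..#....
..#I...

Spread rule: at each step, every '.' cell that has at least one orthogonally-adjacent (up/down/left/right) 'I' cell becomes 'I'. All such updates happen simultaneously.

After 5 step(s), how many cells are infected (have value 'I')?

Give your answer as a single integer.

Answer: 32

Derivation:
Step 0 (initial): 2 infected
Step 1: +5 new -> 7 infected
Step 2: +6 new -> 13 infected
Step 3: +9 new -> 22 infected
Step 4: +7 new -> 29 infected
Step 5: +3 new -> 32 infected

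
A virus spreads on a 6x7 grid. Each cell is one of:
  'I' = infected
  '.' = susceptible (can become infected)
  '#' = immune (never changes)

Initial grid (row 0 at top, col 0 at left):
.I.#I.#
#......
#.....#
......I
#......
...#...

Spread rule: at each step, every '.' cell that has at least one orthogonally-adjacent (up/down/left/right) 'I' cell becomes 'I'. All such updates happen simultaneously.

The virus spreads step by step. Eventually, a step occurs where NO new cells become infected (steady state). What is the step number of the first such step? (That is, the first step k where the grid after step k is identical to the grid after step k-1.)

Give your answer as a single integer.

Step 0 (initial): 3 infected
Step 1: +7 new -> 10 infected
Step 2: +9 new -> 19 infected
Step 3: +7 new -> 26 infected
Step 4: +5 new -> 31 infected
Step 5: +2 new -> 33 infected
Step 6: +2 new -> 35 infected
Step 7: +0 new -> 35 infected

Answer: 7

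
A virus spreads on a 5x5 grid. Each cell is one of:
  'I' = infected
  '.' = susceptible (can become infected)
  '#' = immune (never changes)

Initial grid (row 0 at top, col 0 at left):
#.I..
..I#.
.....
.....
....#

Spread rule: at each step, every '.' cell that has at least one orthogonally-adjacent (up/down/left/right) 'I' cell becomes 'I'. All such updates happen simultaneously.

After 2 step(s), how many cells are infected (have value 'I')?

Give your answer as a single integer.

Step 0 (initial): 2 infected
Step 1: +4 new -> 6 infected
Step 2: +5 new -> 11 infected

Answer: 11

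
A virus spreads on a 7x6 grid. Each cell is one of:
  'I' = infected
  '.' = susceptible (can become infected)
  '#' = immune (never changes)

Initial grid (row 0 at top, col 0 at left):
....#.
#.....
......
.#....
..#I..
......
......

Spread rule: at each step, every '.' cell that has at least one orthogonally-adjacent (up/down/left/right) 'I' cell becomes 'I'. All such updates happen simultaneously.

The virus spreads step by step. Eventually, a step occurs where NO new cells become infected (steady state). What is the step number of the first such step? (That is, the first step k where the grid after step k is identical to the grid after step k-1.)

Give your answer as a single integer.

Step 0 (initial): 1 infected
Step 1: +3 new -> 4 infected
Step 2: +7 new -> 11 infected
Step 3: +8 new -> 19 infected
Step 4: +9 new -> 28 infected
Step 5: +6 new -> 34 infected
Step 6: +3 new -> 37 infected
Step 7: +1 new -> 38 infected
Step 8: +0 new -> 38 infected

Answer: 8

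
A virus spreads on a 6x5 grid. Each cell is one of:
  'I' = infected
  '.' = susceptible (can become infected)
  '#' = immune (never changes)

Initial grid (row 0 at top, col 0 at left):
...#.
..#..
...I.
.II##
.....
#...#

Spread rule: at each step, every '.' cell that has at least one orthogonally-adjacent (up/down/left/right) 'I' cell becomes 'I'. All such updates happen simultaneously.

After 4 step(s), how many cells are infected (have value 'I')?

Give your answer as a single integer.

Answer: 24

Derivation:
Step 0 (initial): 3 infected
Step 1: +7 new -> 10 infected
Step 2: +7 new -> 17 infected
Step 3: +5 new -> 22 infected
Step 4: +2 new -> 24 infected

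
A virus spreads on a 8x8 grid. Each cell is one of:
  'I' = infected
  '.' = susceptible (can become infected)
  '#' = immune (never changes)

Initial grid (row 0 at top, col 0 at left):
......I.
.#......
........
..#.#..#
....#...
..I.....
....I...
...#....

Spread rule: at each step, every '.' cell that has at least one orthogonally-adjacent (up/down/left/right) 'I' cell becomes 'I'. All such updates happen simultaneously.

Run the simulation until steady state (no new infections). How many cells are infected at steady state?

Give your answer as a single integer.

Step 0 (initial): 3 infected
Step 1: +11 new -> 14 infected
Step 2: +12 new -> 26 infected
Step 3: +14 new -> 40 infected
Step 4: +11 new -> 51 infected
Step 5: +5 new -> 56 infected
Step 6: +2 new -> 58 infected
Step 7: +0 new -> 58 infected

Answer: 58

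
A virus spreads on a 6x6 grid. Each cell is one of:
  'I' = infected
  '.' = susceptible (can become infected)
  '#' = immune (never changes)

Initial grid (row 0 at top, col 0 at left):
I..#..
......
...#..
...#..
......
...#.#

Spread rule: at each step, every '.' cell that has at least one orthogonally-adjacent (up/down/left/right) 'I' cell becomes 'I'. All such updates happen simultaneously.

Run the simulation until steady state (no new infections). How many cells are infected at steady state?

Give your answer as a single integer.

Step 0 (initial): 1 infected
Step 1: +2 new -> 3 infected
Step 2: +3 new -> 6 infected
Step 3: +3 new -> 9 infected
Step 4: +4 new -> 13 infected
Step 5: +4 new -> 17 infected
Step 6: +5 new -> 22 infected
Step 7: +5 new -> 27 infected
Step 8: +2 new -> 29 infected
Step 9: +2 new -> 31 infected
Step 10: +0 new -> 31 infected

Answer: 31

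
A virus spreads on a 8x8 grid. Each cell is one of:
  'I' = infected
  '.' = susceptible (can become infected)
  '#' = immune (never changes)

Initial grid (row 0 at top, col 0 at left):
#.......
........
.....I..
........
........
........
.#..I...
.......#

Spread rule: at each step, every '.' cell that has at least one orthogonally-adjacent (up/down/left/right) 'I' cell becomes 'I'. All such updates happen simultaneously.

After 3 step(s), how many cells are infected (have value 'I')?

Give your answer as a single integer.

Step 0 (initial): 2 infected
Step 1: +8 new -> 10 infected
Step 2: +15 new -> 25 infected
Step 3: +14 new -> 39 infected

Answer: 39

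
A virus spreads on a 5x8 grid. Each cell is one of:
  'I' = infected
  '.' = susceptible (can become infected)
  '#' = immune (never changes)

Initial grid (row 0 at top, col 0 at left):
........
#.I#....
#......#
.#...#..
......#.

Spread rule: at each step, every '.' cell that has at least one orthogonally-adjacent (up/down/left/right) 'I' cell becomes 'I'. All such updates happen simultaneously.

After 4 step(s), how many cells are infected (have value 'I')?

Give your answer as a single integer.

Step 0 (initial): 1 infected
Step 1: +3 new -> 4 infected
Step 2: +5 new -> 9 infected
Step 3: +5 new -> 14 infected
Step 4: +6 new -> 20 infected

Answer: 20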